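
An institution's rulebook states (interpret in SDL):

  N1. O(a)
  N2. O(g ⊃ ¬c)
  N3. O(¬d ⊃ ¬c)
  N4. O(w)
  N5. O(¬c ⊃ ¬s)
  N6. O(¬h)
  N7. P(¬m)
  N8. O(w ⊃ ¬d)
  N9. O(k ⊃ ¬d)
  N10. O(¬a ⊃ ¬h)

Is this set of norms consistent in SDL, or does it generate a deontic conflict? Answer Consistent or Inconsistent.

Consistent

Premise 10 is O(¬a ⊃ ¬h); even if O(¬h) held, inferring O(¬a) would be affirming the consequent — invalid.
So O(¬a) is not derivable, and the apparent clash with O(a) does not arise.
A world satisfying every obligation exists (e.g. a=true, c=false, d=false, g=false, h=false, k=false, m=false, s=false, w=true); no atom is both obligatory and forbidden, so the set is consistent.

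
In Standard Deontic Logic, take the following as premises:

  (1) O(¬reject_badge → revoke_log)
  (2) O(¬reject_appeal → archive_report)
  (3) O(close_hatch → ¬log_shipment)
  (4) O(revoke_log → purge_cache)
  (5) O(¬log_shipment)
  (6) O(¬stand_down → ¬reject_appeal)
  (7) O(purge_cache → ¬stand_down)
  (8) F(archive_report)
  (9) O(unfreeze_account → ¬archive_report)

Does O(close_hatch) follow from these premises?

Premise 3 is O(close_hatch → ¬log_shipment); even if O(¬log_shipment) held, inferring O(close_hatch) would be affirming the consequent — invalid.
No other premise forces O(close_hatch). An ideal world satisfying every premise can still have close_hatch false, so O(close_hatch) is not derivable.

No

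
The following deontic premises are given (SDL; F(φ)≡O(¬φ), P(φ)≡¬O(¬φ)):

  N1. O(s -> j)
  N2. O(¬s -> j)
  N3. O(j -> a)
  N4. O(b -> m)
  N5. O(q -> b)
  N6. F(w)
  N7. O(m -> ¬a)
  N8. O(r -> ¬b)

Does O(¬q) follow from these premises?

Yes

Premises 1 and 2 are O(s -> j) and O(¬s -> j); every ideal world satisfies s or ¬s, so in either case j holds — hence O(j).
With premise 3, O(j -> a), the K-axiom yields O(a).
Premise 7, O(m -> ¬a), contraposes to O(a -> ¬m); with O(a) we get O(¬m).
Premise 4, O(b -> m), contraposes to O(¬m -> ¬b); with O(¬m) we get O(¬b).
Premise 5 is O(q -> b); contrapositively O(¬b -> ¬q). Since O(¬b) holds, K gives O(¬q).
Premises 6, 8 do not contribute to this derivation.
So O(¬q) follows.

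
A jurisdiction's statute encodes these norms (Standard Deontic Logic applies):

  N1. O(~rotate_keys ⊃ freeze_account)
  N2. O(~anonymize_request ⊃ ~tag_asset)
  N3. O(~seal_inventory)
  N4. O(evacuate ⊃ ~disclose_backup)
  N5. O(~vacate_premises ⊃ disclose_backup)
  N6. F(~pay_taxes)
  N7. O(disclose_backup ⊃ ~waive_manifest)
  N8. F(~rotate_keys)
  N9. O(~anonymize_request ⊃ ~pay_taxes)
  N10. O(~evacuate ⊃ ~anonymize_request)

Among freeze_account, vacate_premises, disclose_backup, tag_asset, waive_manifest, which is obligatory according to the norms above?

Premise 6, F(~pay_taxes), is equivalent to O(pay_taxes).
Premise 9, O(~anonymize_request ⊃ ~pay_taxes), contraposes to O(pay_taxes ⊃ anonymize_request); with O(pay_taxes) we get O(anonymize_request).
Premise 10 is O(~evacuate ⊃ ~anonymize_request); contrapositively O(anonymize_request ⊃ evacuate). Since O(anonymize_request) holds, K gives O(evacuate).
From O(evacuate) and premise 4, O(evacuate ⊃ ~disclose_backup), we obtain O(~disclose_backup).
Premise 5 is O(~vacate_premises ⊃ disclose_backup); contrapositively O(~disclose_backup ⊃ vacate_premises). Since O(~disclose_backup) holds, K gives O(vacate_premises).
So O(vacate_premises) holds — vacate_premises is obligatory. None of the other listed options is made obligatory by any chain of premises.

vacate_premises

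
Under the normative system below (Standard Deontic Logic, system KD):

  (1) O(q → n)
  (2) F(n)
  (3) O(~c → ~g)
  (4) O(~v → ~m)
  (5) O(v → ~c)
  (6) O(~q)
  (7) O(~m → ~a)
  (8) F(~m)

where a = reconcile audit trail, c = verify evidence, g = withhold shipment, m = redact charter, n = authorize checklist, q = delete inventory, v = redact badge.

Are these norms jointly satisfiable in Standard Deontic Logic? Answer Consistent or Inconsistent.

Premise 1 is O(q → n), but O(q) is not derivable from the premises, so it does not yield O(n).
So O(n) is not derivable, and the apparent clash with O(~n) does not arise.
A world satisfying every obligation exists (e.g. a=false, c=false, g=false, m=true, n=false, q=false, v=true); no atom is both obligatory and forbidden, so the set is consistent.

Consistent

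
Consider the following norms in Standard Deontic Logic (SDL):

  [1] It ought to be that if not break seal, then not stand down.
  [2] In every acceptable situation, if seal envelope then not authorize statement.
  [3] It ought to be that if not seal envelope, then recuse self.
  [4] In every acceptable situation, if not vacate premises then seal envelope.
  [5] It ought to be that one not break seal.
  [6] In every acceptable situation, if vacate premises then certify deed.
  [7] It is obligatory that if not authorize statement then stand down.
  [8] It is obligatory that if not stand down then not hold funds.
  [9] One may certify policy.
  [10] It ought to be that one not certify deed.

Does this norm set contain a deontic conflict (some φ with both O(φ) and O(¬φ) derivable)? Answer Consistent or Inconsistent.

From premise 10 we have O(¬certify_deed).
Premise 6, O(vacate_premises → certify_deed), contraposes to O(¬certify_deed → ¬vacate_premises); with O(¬certify_deed) we get O(¬vacate_premises).
With premise 4, O(¬vacate_premises → seal_envelope), the K-axiom yields O(seal_envelope).
Premise 2 is O(seal_envelope → ¬authorize_statement); since O(seal_envelope), deontic closure gives O(¬authorize_statement).
Applying K to premise 7 (O(¬authorize_statement → stand_down)) and O(¬authorize_statement) yields O(stand_down).
The contrapositive of premise 1 (O(¬break_seal → ¬stand_down)) is O(stand_down → break_seal), and O(stand_down) is already established, so O(break_seal).
However, premise 5 gives O(¬break_seal).
We now have both O(break_seal) and O(¬break_seal) — break_seal is simultaneously obligatory and forbidden, violating the D-axiom.

Inconsistent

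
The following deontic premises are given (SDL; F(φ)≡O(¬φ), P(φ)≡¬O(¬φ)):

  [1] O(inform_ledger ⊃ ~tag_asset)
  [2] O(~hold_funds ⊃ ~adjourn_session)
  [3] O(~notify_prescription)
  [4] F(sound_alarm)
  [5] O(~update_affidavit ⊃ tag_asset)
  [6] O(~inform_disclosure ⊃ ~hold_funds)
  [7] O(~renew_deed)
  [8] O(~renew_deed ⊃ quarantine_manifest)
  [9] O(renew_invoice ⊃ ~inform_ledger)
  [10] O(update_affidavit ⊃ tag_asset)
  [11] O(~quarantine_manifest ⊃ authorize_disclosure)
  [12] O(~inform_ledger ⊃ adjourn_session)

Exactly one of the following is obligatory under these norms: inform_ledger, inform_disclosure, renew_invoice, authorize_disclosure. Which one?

Premises 5 and 10 cover both cases: O(~update_affidavit ⊃ tag_asset) and O(update_affidavit ⊃ tag_asset). Since ~update_affidavit ∨ update_affidavit is a tautology, O(tag_asset) follows.
Premise 1, O(inform_ledger ⊃ ~tag_asset), contraposes to O(tag_asset ⊃ ~inform_ledger); with O(tag_asset) we get O(~inform_ledger).
From O(~inform_ledger) and premise 12, O(~inform_ledger ⊃ adjourn_session), we obtain O(adjourn_session).
The contrapositive of premise 2 (O(~hold_funds ⊃ ~adjourn_session)) is O(adjourn_session ⊃ hold_funds), and O(adjourn_session) is already established, so O(hold_funds).
Premise 6 is O(~inform_disclosure ⊃ ~hold_funds); contrapositively O(hold_funds ⊃ inform_disclosure). Since O(hold_funds) holds, K gives O(inform_disclosure).
So O(inform_disclosure) holds — inform_disclosure is obligatory. None of the other listed options is made obligatory by any chain of premises.

inform_disclosure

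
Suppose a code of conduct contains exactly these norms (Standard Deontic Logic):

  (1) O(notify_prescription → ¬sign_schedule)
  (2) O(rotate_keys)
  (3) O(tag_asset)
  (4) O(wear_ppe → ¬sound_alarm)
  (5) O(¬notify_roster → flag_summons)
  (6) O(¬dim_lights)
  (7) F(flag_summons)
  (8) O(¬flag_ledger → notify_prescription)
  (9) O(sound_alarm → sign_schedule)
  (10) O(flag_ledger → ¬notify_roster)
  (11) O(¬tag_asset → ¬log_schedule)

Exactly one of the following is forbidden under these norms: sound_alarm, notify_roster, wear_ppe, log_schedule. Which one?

Premise 7, F(flag_summons), is equivalent to O(¬flag_summons).
Premise 5, O(¬notify_roster → flag_summons), contraposes to O(¬flag_summons → notify_roster); with O(¬flag_summons) we get O(notify_roster).
Premise 10 is O(flag_ledger → ¬notify_roster); contrapositively O(notify_roster → ¬flag_ledger). Since O(notify_roster) holds, K gives O(¬flag_ledger).
From O(¬flag_ledger) and premise 8, O(¬flag_ledger → notify_prescription), we obtain O(notify_prescription).
Premise 1 is O(notify_prescription → ¬sign_schedule); since O(notify_prescription), deontic closure gives O(¬sign_schedule).
Premise 9, O(sound_alarm → sign_schedule), contraposes to O(¬sign_schedule → ¬sound_alarm); with O(¬sign_schedule) we get O(¬sound_alarm).
So O(¬sound_alarm) holds, i.e. sound_alarm is forbidden. None of the other listed options is forbidden under the premises.

sound_alarm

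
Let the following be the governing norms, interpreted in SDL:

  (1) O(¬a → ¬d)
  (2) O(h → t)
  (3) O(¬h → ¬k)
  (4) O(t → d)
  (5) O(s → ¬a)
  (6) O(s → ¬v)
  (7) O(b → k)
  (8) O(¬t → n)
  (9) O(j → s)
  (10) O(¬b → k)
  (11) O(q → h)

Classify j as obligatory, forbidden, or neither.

Premises 7 and 10 are O(b → k) and O(¬b → k); every ideal world satisfies b or ¬b, so in either case k holds — hence O(k).
The contrapositive of premise 3 (O(¬h → ¬k)) is O(k → h), and O(k) is already established, so O(h).
Premise 2 is O(h → t); since O(h), deontic closure gives O(t).
Applying K to premise 4 (O(t → d)) and O(t) yields O(d).
Premise 1 is O(¬a → ¬d); contrapositively O(d → a). Since O(d) holds, K gives O(a).
Premise 5 is O(s → ¬a); contrapositively O(a → ¬s). Since O(a) holds, K gives O(¬s).
Premise 9, O(j → s), contraposes to O(¬s → ¬j); with O(¬s) we get O(¬j).
Premises 6, 8, 11 do not contribute to this derivation.
Thus O(¬j), which is F(j): j is forbidden.

Forbidden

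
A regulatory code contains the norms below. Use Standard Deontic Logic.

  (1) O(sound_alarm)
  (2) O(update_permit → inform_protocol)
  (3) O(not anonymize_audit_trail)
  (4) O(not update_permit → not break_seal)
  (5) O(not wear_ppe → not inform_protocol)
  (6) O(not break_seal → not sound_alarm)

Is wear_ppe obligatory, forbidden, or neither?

Obligatory

From premise 1 we have O(sound_alarm).
Premise 6 is O(not break_seal → not sound_alarm); contrapositively O(sound_alarm → break_seal). Since O(sound_alarm) holds, K gives O(break_seal).
Premise 4, O(not update_permit → not break_seal), contraposes to O(break_seal → update_permit); with O(break_seal) we get O(update_permit).
From O(update_permit) and premise 2, O(update_permit → inform_protocol), we obtain O(inform_protocol).
Premise 5 is O(not wear_ppe → not inform_protocol); contrapositively O(inform_protocol → wear_ppe). Since O(inform_protocol) holds, K gives O(wear_ppe).
Premise 3 does not contribute to this derivation.
Hence wear_ppe is obligatory.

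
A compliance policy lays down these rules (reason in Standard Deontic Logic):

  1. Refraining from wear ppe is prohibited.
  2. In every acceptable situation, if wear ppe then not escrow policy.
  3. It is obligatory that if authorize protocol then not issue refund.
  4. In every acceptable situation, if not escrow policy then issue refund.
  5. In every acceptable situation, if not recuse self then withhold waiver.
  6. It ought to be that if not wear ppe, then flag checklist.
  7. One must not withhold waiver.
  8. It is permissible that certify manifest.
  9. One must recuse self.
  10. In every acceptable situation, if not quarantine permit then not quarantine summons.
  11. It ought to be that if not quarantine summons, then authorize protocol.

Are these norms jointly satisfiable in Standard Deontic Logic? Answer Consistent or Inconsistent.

Premise 5 is O(¬recuse_self → withhold_waiver), but O(¬recuse_self) is not derivable from the premises, so it does not yield O(withhold_waiver).
So O(withhold_waiver) is not derivable, and the apparent clash with O(¬withhold_waiver) does not arise.
A world satisfying every obligation exists (e.g. authorize_protocol=false, certify_manifest=false, escrow_policy=false, flag_checklist=false, issue_refund=true, quarantine_permit=true, quarantine_summons=true, recuse_self=true, wear_ppe=true, withhold_waiver=false); no atom is both obligatory and forbidden, so the set is consistent.

Consistent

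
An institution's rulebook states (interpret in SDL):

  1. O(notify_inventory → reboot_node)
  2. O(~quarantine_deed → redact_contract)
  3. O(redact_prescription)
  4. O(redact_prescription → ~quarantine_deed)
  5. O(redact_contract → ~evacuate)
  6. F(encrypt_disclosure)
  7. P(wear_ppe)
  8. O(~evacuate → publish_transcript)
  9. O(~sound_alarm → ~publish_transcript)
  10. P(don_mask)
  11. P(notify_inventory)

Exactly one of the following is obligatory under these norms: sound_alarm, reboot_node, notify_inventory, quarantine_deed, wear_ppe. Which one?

sound_alarm

From premise 3 we have O(redact_prescription).
With premise 4, O(redact_prescription → ~quarantine_deed), the K-axiom yields O(~quarantine_deed).
From O(~quarantine_deed) and premise 2, O(~quarantine_deed → redact_contract), we obtain O(redact_contract).
Premise 5 is O(redact_contract → ~evacuate); since O(redact_contract), deontic closure gives O(~evacuate).
With premise 8, O(~evacuate → publish_transcript), the K-axiom yields O(publish_transcript).
Premise 9 is O(~sound_alarm → ~publish_transcript); contrapositively O(publish_transcript → sound_alarm). Since O(publish_transcript) holds, K gives O(sound_alarm).
So O(sound_alarm) holds — sound_alarm is obligatory. None of the other listed options is made obligatory by any chain of premises.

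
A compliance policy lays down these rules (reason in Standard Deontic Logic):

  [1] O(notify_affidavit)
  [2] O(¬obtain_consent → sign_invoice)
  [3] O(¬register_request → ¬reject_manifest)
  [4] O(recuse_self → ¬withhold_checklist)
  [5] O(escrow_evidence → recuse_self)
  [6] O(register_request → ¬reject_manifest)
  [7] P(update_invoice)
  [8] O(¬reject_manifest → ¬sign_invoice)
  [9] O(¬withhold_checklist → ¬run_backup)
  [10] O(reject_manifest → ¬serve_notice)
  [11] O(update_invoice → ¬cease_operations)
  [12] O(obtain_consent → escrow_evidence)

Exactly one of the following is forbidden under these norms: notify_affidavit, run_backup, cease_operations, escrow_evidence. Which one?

By case analysis on ¬register_request: premise 3 gives O(¬register_request → ¬reject_manifest) and premise 6 gives O(register_request → ¬reject_manifest), so O(¬reject_manifest) either way.
Premise 8 is O(¬reject_manifest → ¬sign_invoice); since O(¬reject_manifest), deontic closure gives O(¬sign_invoice).
Premise 2, O(¬obtain_consent → sign_invoice), contraposes to O(¬sign_invoice → obtain_consent); with O(¬sign_invoice) we get O(obtain_consent).
From O(obtain_consent) and premise 12, O(obtain_consent → escrow_evidence), we obtain O(escrow_evidence).
Applying K to premise 5 (O(escrow_evidence → recuse_self)) and O(escrow_evidence) yields O(recuse_self).
From O(recuse_self) and premise 4, O(recuse_self → ¬withhold_checklist), we obtain O(¬withhold_checklist).
From O(¬withhold_checklist) and premise 9, O(¬withhold_checklist → ¬run_backup), we obtain O(¬run_backup).
So O(¬run_backup) holds, i.e. run_backup is forbidden. None of the other listed options is forbidden under the premises.

run_backup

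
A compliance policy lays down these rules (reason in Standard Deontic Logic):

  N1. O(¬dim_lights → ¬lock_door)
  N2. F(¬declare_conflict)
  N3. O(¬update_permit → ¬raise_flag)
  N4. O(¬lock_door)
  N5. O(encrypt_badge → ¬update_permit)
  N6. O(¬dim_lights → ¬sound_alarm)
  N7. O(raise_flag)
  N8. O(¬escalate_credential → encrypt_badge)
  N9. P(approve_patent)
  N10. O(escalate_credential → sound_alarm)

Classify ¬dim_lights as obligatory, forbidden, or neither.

Forbidden

From premise 7 we have O(raise_flag).
Premise 3, O(¬update_permit → ¬raise_flag), contraposes to O(raise_flag → update_permit); with O(raise_flag) we get O(update_permit).
Premise 5 is O(encrypt_badge → ¬update_permit); contrapositively O(update_permit → ¬encrypt_badge). Since O(update_permit) holds, K gives O(¬encrypt_badge).
Premise 8, O(¬escalate_credential → encrypt_badge), contraposes to O(¬encrypt_badge → escalate_credential); with O(¬encrypt_badge) we get O(escalate_credential).
Premise 10 is O(escalate_credential → sound_alarm); since O(escalate_credential), deontic closure gives O(sound_alarm).
Premise 6, O(¬dim_lights → ¬sound_alarm), contraposes to O(sound_alarm → dim_lights); with O(sound_alarm) we get O(dim_lights).
Premises 1, 2, 4, 9 do not contribute to this derivation.
Thus O(dim_lights), which is F(¬dim_lights): ¬dim_lights is forbidden.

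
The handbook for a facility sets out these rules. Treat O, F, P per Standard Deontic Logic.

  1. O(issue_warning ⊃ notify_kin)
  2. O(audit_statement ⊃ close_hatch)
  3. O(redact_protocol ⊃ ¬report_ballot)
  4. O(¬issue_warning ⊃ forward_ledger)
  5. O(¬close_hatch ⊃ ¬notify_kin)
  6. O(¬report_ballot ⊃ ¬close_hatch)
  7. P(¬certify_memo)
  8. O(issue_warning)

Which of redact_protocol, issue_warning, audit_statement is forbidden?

redact_protocol

Premise 8 states O(issue_warning) outright.
With premise 1, O(issue_warning ⊃ notify_kin), the K-axiom yields O(notify_kin).
Premise 5 is O(¬close_hatch ⊃ ¬notify_kin); contrapositively O(notify_kin ⊃ close_hatch). Since O(notify_kin) holds, K gives O(close_hatch).
The contrapositive of premise 6 (O(¬report_ballot ⊃ ¬close_hatch)) is O(close_hatch ⊃ report_ballot), and O(close_hatch) is already established, so O(report_ballot).
Premise 3 is O(redact_protocol ⊃ ¬report_ballot); contrapositively O(report_ballot ⊃ ¬redact_protocol). Since O(report_ballot) holds, K gives O(¬redact_protocol).
So O(¬redact_protocol) holds, i.e. redact_protocol is forbidden. None of the other listed options is forbidden under the premises.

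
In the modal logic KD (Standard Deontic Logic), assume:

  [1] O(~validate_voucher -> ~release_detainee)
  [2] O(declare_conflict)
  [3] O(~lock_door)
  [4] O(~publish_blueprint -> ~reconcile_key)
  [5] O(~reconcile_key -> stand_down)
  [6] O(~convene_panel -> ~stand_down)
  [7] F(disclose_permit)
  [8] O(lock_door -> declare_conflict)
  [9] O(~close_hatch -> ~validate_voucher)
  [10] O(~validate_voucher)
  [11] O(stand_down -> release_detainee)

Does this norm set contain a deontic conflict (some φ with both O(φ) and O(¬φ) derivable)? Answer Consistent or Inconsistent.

Premise 8 is O(lock_door -> declare_conflict); even if O(declare_conflict) held, inferring O(lock_door) would be affirming the consequent — invalid.
So O(lock_door) is not derivable, and the apparent clash with O(~lock_door) does not arise.
A world satisfying every obligation exists (e.g. close_hatch=false, convene_panel=false, declare_conflict=true, disclose_permit=false, lock_door=false, publish_blueprint=true, reconcile_key=true, release_detainee=false, stand_down=false, validate_voucher=false); no atom is both obligatory and forbidden, so the set is consistent.

Consistent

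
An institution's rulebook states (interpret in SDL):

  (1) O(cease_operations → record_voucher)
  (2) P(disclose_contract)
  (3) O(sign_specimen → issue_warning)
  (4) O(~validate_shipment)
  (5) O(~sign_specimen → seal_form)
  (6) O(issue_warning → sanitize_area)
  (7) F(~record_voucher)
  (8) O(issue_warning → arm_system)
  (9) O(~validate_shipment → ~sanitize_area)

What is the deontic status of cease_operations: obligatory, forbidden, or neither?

Premise 1 is O(cease_operations → record_voucher); even if O(record_voucher) held, inferring O(cease_operations) would be affirming the consequent — invalid.
No premise or chain of K-axiom applications forces O(cease_operations), and none forces O(~cease_operations). So cease_operations is neither obligatory nor forbidden under these norms.

Neither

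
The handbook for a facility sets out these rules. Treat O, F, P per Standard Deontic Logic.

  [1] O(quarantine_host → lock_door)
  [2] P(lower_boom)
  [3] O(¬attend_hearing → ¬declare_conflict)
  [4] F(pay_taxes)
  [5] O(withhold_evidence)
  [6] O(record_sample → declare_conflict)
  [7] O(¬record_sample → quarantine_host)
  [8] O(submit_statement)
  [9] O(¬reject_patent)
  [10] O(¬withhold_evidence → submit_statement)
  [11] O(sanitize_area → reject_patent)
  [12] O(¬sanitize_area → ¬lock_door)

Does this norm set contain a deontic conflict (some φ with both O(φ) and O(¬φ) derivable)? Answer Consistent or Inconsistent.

Premise 10 is O(¬withhold_evidence → submit_statement); even if O(submit_statement) held, inferring O(¬withhold_evidence) would be affirming the consequent — invalid.
So O(¬withhold_evidence) is not derivable, and the apparent clash with O(withhold_evidence) does not arise.
A world satisfying every obligation exists (e.g. attend_hearing=true, declare_conflict=true, lock_door=false, lower_boom=false, pay_taxes=false, quarantine_host=false, record_sample=true, reject_patent=false, sanitize_area=false, submit_statement=true, withhold_evidence=true); no atom is both obligatory and forbidden, so the set is consistent.

Consistent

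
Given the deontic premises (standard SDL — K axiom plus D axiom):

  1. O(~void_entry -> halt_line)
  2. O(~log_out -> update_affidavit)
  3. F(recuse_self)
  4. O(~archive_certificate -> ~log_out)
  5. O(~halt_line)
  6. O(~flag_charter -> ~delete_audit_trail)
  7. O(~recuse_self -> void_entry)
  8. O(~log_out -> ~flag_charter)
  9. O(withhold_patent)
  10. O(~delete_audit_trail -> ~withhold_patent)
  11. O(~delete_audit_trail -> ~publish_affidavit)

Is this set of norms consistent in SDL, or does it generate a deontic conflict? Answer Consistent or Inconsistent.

Consistent

Premise 1 is O(~void_entry -> halt_line), but O(~void_entry) is not derivable from the premises, so it does not yield O(halt_line).
So O(halt_line) is not derivable, and the apparent clash with O(~halt_line) does not arise.
A world satisfying every obligation exists (e.g. archive_certificate=true, delete_audit_trail=true, flag_charter=true, halt_line=false, log_out=true, publish_affidavit=false, recuse_self=false, update_affidavit=false, void_entry=true, withhold_patent=true); no atom is both obligatory and forbidden, so the set is consistent.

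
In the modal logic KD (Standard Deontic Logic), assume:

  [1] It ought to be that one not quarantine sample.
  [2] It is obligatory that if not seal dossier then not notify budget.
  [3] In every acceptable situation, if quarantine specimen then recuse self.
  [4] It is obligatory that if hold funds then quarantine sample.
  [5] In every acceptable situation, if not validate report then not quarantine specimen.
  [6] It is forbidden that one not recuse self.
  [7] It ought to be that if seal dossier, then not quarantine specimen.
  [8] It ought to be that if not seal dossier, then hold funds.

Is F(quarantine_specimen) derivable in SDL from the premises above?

Yes

Premise 1 gives O(¬quarantine_sample).
Premise 4, O(hold_funds → quarantine_sample), contraposes to O(¬quarantine_sample → ¬hold_funds); with O(¬quarantine_sample) we get O(¬hold_funds).
Premise 8 is O(¬seal_dossier → hold_funds); contrapositively O(¬hold_funds → seal_dossier). Since O(¬hold_funds) holds, K gives O(seal_dossier).
Premise 7 is O(seal_dossier → ¬quarantine_specimen); since O(seal_dossier), deontic closure gives O(¬quarantine_specimen).
Premises 2, 3, 5, 6 do not contribute to this derivation.
So O(¬quarantine_specimen) holds, i.e. F(quarantine_specimen). The claim follows.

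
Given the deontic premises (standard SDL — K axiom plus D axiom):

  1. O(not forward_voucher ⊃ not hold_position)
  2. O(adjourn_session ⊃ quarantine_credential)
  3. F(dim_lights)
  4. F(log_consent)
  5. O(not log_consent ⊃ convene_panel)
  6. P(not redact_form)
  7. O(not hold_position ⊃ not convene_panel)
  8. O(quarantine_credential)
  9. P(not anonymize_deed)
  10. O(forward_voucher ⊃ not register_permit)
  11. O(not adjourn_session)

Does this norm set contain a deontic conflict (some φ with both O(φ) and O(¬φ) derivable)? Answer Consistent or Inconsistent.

Consistent

Premise 2 is O(adjourn_session ⊃ quarantine_credential); even if O(quarantine_credential) held, inferring O(adjourn_session) would be affirming the consequent — invalid.
So O(adjourn_session) is not derivable, and the apparent clash with O(not adjourn_session) does not arise.
A world satisfying every obligation exists (e.g. adjourn_session=false, anonymize_deed=false, convene_panel=true, dim_lights=false, forward_voucher=true, hold_position=true, log_consent=false, quarantine_credential=true, redact_form=false, register_permit=false); no atom is both obligatory and forbidden, so the set is consistent.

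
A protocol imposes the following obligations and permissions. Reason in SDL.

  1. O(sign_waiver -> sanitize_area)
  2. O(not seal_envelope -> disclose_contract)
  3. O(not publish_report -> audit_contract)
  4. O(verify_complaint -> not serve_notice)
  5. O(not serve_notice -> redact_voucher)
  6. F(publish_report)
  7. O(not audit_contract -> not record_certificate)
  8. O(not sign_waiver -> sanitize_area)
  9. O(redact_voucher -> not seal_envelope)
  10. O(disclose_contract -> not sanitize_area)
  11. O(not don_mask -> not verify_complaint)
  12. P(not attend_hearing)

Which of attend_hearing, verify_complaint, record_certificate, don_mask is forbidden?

verify_complaint

Premises 1 and 8 are O(sign_waiver -> sanitize_area) and O(not sign_waiver -> sanitize_area); every ideal world satisfies sign_waiver or not sign_waiver, so in either case sanitize_area holds — hence O(sanitize_area).
Premise 10 is O(disclose_contract -> not sanitize_area); contrapositively O(sanitize_area -> not disclose_contract). Since O(sanitize_area) holds, K gives O(not disclose_contract).
Premise 2 is O(not seal_envelope -> disclose_contract); contrapositively O(not disclose_contract -> seal_envelope). Since O(not disclose_contract) holds, K gives O(seal_envelope).
Premise 9, O(redact_voucher -> not seal_envelope), contraposes to O(seal_envelope -> not redact_voucher); with O(seal_envelope) we get O(not redact_voucher).
The contrapositive of premise 5 (O(not serve_notice -> redact_voucher)) is O(not redact_voucher -> serve_notice), and O(not redact_voucher) is already established, so O(serve_notice).
Premise 4, O(verify_complaint -> not serve_notice), contraposes to O(serve_notice -> not verify_complaint); with O(serve_notice) we get O(not verify_complaint).
So O(not verify_complaint) holds, i.e. verify_complaint is forbidden. None of the other listed options is forbidden under the premises.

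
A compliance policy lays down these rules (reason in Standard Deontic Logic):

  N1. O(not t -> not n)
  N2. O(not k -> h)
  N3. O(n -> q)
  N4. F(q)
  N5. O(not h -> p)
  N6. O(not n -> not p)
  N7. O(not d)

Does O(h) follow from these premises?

Premise 4 is F(q), i.e. O(not q).
Premise 3 is O(n -> q); contrapositively O(not q -> not n). Since O(not q) holds, K gives O(not n).
With premise 6, O(not n -> not p), the K-axiom yields O(not p).
The contrapositive of premise 5 (O(not h -> p)) is O(not p -> h), and O(not p) is already established, so O(h).
Premises 1, 2, 7 do not contribute to this derivation.
So O(h) follows.

Yes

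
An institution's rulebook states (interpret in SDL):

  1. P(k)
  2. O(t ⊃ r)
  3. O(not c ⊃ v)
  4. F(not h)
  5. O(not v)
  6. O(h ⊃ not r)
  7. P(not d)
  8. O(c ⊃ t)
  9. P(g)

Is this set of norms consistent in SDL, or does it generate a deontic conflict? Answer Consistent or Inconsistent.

Premise 5 gives O(not v).
Premise 3, O(not c ⊃ v), contraposes to O(not v ⊃ c); with O(not v) we get O(c).
With premise 8, O(c ⊃ t), the K-axiom yields O(t).
With premise 2, O(t ⊃ r), the K-axiom yields O(r).
Premise 6 is O(h ⊃ not r); contrapositively O(r ⊃ not h). Since O(r) holds, K gives O(not h).
However, F(not h) at premise 4 amounts to O(h).
We now have both O(not h) and O(h) — h is simultaneously obligatory and forbidden, violating the D-axiom.

Inconsistent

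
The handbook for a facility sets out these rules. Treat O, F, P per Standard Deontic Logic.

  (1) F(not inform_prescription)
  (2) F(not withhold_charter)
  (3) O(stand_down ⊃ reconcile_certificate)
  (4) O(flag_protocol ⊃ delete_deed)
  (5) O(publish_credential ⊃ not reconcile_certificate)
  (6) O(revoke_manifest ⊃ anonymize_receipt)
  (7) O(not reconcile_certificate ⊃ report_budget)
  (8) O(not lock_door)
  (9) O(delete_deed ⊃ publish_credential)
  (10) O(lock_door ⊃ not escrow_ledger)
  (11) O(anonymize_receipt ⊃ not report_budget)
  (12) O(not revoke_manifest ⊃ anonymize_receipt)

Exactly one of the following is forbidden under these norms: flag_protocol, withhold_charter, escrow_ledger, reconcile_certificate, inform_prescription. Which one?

flag_protocol

Premises 12 and 6 are O(not revoke_manifest ⊃ anonymize_receipt) and O(revoke_manifest ⊃ anonymize_receipt); every ideal world satisfies not revoke_manifest or revoke_manifest, so in either case anonymize_receipt holds — hence O(anonymize_receipt).
Premise 11 is O(anonymize_receipt ⊃ not report_budget); since O(anonymize_receipt), deontic closure gives O(not report_budget).
The contrapositive of premise 7 (O(not reconcile_certificate ⊃ report_budget)) is O(not report_budget ⊃ reconcile_certificate), and O(not report_budget) is already established, so O(reconcile_certificate).
Premise 5, O(publish_credential ⊃ not reconcile_certificate), contraposes to O(reconcile_certificate ⊃ not publish_credential); with O(reconcile_certificate) we get O(not publish_credential).
Premise 9 is O(delete_deed ⊃ publish_credential); contrapositively O(not publish_credential ⊃ not delete_deed). Since O(not publish_credential) holds, K gives O(not delete_deed).
The contrapositive of premise 4 (O(flag_protocol ⊃ delete_deed)) is O(not delete_deed ⊃ not flag_protocol), and O(not delete_deed) is already established, so O(not flag_protocol).
So O(not flag_protocol) holds, i.e. flag_protocol is forbidden. None of the other listed options is forbidden under the premises.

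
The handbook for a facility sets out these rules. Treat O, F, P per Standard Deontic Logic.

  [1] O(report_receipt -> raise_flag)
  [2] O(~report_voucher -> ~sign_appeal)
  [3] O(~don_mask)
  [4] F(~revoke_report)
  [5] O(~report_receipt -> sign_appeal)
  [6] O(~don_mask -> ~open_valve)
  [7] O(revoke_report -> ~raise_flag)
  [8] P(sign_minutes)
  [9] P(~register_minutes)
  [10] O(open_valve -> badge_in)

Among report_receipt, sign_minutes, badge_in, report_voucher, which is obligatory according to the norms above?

Premise 4, F(~revoke_report), is equivalent to O(revoke_report).
From O(revoke_report) and premise 7, O(revoke_report -> ~raise_flag), we obtain O(~raise_flag).
Premise 1, O(report_receipt -> raise_flag), contraposes to O(~raise_flag -> ~report_receipt); with O(~raise_flag) we get O(~report_receipt).
From O(~report_receipt) and premise 5, O(~report_receipt -> sign_appeal), we obtain O(sign_appeal).
The contrapositive of premise 2 (O(~report_voucher -> ~sign_appeal)) is O(sign_appeal -> report_voucher), and O(sign_appeal) is already established, so O(report_voucher).
So O(report_voucher) holds — report_voucher is obligatory. None of the other listed options is made obligatory by any chain of premises.

report_voucher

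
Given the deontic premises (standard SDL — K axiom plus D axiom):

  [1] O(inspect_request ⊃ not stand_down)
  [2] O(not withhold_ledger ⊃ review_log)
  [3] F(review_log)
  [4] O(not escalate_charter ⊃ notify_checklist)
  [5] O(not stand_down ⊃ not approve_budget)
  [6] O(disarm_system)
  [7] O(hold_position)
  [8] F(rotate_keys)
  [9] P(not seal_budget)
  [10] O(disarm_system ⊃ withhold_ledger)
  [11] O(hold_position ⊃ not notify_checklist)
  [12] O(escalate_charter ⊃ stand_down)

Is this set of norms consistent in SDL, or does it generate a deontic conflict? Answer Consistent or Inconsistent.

Premise 2 is O(not withhold_ledger ⊃ review_log), but O(not withhold_ledger) is not derivable from the premises, so it does not yield O(review_log).
So O(review_log) is not derivable, and the apparent clash with O(not review_log) does not arise.
A world satisfying every obligation exists (e.g. approve_budget=false, disarm_system=true, escalate_charter=true, hold_position=true, inspect_request=false, notify_checklist=false, review_log=false, rotate_keys=false, seal_budget=false, stand_down=true, withhold_ledger=true); no atom is both obligatory and forbidden, so the set is consistent.

Consistent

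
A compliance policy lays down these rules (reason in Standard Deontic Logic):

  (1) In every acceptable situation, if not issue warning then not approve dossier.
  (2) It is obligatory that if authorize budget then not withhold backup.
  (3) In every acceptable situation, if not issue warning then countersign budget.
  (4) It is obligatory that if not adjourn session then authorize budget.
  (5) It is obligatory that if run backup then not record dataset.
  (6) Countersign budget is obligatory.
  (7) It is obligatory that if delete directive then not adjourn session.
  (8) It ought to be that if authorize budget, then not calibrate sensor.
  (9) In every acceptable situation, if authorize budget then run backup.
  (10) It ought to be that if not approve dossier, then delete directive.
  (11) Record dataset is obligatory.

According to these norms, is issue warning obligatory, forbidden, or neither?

From premise 11 we have O(record_dataset).
Premise 5, O(run_backup → ¬record_dataset), contraposes to O(record_dataset → ¬run_backup); with O(record_dataset) we get O(¬run_backup).
The contrapositive of premise 9 (O(authorize_budget → run_backup)) is O(¬run_backup → ¬authorize_budget), and O(¬run_backup) is already established, so O(¬authorize_budget).
Premise 4, O(¬adjourn_session → authorize_budget), contraposes to O(¬authorize_budget → adjourn_session); with O(¬authorize_budget) we get O(adjourn_session).
Premise 7, O(delete_directive → ¬adjourn_session), contraposes to O(adjourn_session → ¬delete_directive); with O(adjourn_session) we get O(¬delete_directive).
Premise 10, O(¬approve_dossier → delete_directive), contraposes to O(¬delete_directive → approve_dossier); with O(¬delete_directive) we get O(approve_dossier).
The contrapositive of premise 1 (O(¬issue_warning → ¬approve_dossier)) is O(approve_dossier → issue_warning), and O(approve_dossier) is already established, so O(issue_warning).
Premises 2, 3, 6, 8 do not contribute to this derivation.
Hence issue_warning is obligatory.

Obligatory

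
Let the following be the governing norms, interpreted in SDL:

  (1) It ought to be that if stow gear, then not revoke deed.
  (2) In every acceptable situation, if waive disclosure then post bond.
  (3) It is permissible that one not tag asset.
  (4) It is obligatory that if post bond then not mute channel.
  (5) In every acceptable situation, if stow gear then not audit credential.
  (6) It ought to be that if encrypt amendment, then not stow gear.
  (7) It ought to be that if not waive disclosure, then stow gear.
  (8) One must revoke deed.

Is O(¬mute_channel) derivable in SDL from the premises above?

From premise 8 we have O(revoke_deed).
Premise 1 is O(stow_gear → ¬revoke_deed); contrapositively O(revoke_deed → ¬stow_gear). Since O(revoke_deed) holds, K gives O(¬stow_gear).
The contrapositive of premise 7 (O(¬waive_disclosure → stow_gear)) is O(¬stow_gear → waive_disclosure), and O(¬stow_gear) is already established, so O(waive_disclosure).
Applying K to premise 2 (O(waive_disclosure → post_bond)) and O(waive_disclosure) yields O(post_bond).
From O(post_bond) and premise 4, O(post_bond → ¬mute_channel), we obtain O(¬mute_channel).
Premises 3, 5, 6 do not contribute to this derivation.
So O(¬mute_channel) follows.

Yes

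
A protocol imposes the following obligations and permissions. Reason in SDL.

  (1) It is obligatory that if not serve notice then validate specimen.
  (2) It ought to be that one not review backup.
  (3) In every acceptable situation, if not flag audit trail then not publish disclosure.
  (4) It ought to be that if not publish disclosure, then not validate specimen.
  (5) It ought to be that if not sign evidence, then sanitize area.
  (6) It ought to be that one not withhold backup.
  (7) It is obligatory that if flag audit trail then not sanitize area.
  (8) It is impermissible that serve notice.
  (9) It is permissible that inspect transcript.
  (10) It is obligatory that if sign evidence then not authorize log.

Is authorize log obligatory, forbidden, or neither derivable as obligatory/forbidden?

Forbidden

Premise 8 is F(serve_notice), i.e. O(¬serve_notice).
Premise 1 is O(¬serve_notice → validate_specimen); since O(¬serve_notice), deontic closure gives O(validate_specimen).
Premise 4, O(¬publish_disclosure → ¬validate_specimen), contraposes to O(validate_specimen → publish_disclosure); with O(validate_specimen) we get O(publish_disclosure).
Premise 3 is O(¬flag_audit_trail → ¬publish_disclosure); contrapositively O(publish_disclosure → flag_audit_trail). Since O(publish_disclosure) holds, K gives O(flag_audit_trail).
From O(flag_audit_trail) and premise 7, O(flag_audit_trail → ¬sanitize_area), we obtain O(¬sanitize_area).
The contrapositive of premise 5 (O(¬sign_evidence → sanitize_area)) is O(¬sanitize_area → sign_evidence), and O(¬sanitize_area) is already established, so O(sign_evidence).
With premise 10, O(sign_evidence → ¬authorize_log), the K-axiom yields O(¬authorize_log).
Premises 2, 6, 9 do not contribute to this derivation.
Thus O(¬authorize_log), which is F(authorize_log): authorize_log is forbidden.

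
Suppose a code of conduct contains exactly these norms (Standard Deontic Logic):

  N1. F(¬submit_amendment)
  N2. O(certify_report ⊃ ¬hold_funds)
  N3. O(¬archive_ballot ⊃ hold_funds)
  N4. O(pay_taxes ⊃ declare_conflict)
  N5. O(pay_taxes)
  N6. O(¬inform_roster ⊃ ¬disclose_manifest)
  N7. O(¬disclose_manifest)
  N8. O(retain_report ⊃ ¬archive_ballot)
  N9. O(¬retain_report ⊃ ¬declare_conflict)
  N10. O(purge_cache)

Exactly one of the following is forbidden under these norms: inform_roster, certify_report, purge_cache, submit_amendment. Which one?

certify_report

Premise 5 gives O(pay_taxes).
Applying K to premise 4 (O(pay_taxes ⊃ declare_conflict)) and O(pay_taxes) yields O(declare_conflict).
Premise 9 is O(¬retain_report ⊃ ¬declare_conflict); contrapositively O(declare_conflict ⊃ retain_report). Since O(declare_conflict) holds, K gives O(retain_report).
Premise 8 is O(retain_report ⊃ ¬archive_ballot); since O(retain_report), deontic closure gives O(¬archive_ballot).
With premise 3, O(¬archive_ballot ⊃ hold_funds), the K-axiom yields O(hold_funds).
The contrapositive of premise 2 (O(certify_report ⊃ ¬hold_funds)) is O(hold_funds ⊃ ¬certify_report), and O(hold_funds) is already established, so O(¬certify_report).
So O(¬certify_report) holds, i.e. certify_report is forbidden. None of the other listed options is forbidden under the premises.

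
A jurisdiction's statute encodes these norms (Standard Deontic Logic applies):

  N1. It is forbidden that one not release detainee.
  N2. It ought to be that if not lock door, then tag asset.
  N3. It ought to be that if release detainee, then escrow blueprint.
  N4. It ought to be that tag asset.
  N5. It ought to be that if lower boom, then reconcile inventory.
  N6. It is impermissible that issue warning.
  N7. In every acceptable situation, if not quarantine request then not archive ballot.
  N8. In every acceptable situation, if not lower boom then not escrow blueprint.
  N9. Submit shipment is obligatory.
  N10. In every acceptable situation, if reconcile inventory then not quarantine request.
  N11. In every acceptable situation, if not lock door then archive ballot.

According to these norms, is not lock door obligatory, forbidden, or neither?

Premise 1 is F(¬release_detainee), i.e. O(release_detainee).
Premise 3 is O(release_detainee → escrow_blueprint); since O(release_detainee), deontic closure gives O(escrow_blueprint).
The contrapositive of premise 8 (O(¬lower_boom → ¬escrow_blueprint)) is O(escrow_blueprint → lower_boom), and O(escrow_blueprint) is already established, so O(lower_boom).
Applying K to premise 5 (O(lower_boom → reconcile_inventory)) and O(lower_boom) yields O(reconcile_inventory).
Premise 10 is O(reconcile_inventory → ¬quarantine_request); since O(reconcile_inventory), deontic closure gives O(¬quarantine_request).
With premise 7, O(¬quarantine_request → ¬archive_ballot), the K-axiom yields O(¬archive_ballot).
Premise 11 is O(¬lock_door → archive_ballot); contrapositively O(¬archive_ballot → lock_door). Since O(¬archive_ballot) holds, K gives O(lock_door).
Premises 2, 4, 6, 9 do not contribute to this derivation.
Thus O(lock_door), which is F(¬lock_door): ¬lock_door is forbidden.

Forbidden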